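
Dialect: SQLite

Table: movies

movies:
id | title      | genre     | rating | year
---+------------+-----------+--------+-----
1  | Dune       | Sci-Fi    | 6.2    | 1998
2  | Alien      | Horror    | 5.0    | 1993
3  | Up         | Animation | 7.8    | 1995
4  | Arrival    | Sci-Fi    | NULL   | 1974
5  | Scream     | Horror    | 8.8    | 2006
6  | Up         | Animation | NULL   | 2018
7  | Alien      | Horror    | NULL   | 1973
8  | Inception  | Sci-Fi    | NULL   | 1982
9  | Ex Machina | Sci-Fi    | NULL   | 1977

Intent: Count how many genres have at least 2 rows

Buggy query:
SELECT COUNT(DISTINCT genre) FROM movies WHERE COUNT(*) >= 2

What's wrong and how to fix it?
Bug: WHERE filters individual rows, not groups, so a group-level COUNT is invalid there

Fix: Use a subquery that GROUPs and filters with HAVING, then count its rows

Corrected query:
SELECT COUNT(*) FROM (SELECT genre FROM movies GROUP BY genre HAVING COUNT(*) >= 2)

Result:
COUNT(*)
--------
3       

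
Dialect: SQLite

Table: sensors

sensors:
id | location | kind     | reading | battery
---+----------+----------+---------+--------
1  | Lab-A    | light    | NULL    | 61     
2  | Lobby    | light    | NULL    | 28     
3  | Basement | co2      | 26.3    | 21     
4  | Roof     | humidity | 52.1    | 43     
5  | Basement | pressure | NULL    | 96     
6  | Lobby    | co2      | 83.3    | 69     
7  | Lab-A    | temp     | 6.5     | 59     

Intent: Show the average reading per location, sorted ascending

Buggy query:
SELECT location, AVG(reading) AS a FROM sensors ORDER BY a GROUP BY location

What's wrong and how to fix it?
Bug: GROUP BY must precede ORDER BY

Fix: Reorder: SELECT … FROM … GROUP BY … ORDER BY …

Corrected query:
SELECT location, AVG(reading) AS a FROM sensors GROUP BY location ORDER BY a

Result:
location | a   
---------+-----
Lab-A    | 6.5 
Basement | 26.3
Roof     | 52.1
Lobby    | 83.3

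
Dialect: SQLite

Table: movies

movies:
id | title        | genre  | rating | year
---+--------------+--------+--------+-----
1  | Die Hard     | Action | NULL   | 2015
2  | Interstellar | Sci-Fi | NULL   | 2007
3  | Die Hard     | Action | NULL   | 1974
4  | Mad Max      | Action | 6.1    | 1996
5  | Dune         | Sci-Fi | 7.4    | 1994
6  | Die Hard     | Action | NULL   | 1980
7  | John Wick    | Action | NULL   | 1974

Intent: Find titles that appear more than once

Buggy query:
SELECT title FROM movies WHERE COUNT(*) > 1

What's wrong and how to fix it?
Bug: COUNT(*) is an aggregate and cannot be used in WHERE

Fix: Group first, then use HAVING for the count condition

Corrected query:
SELECT title FROM movies GROUP BY title HAVING COUNT(*) > 1

Result:
title   
--------
Die Hard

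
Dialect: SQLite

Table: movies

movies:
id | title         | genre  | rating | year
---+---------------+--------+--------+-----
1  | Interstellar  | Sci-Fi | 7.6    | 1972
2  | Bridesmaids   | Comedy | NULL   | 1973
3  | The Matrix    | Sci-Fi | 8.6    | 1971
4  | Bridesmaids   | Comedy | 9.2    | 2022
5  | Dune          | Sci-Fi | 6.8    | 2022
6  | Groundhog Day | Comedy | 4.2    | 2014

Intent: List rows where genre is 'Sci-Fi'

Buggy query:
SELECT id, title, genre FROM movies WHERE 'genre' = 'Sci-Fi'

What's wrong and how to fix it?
Bug: Single quotes denote string literals in SQL; the column name is being compared as a constant string

Fix: Reference the column as genre without single quotes

Corrected query:
SELECT id, title, genre FROM movies WHERE genre = 'Sci-Fi'

Result:
id | title        | genre 
---+--------------+-------
1  | Interstellar | Sci-Fi
3  | The Matrix   | Sci-Fi
5  | Dune         | Sci-Fi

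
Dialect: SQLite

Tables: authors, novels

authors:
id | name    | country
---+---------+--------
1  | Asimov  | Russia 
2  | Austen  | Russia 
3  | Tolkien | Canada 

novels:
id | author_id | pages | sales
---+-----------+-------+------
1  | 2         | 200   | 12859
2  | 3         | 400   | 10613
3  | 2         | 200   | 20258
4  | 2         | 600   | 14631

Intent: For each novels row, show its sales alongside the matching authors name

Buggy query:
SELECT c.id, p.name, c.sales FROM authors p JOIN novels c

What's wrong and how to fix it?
Bug: JOIN with no ON clause produces a cartesian product; every novels row pairs with every authors row

Fix: Specify the join condition linking the foreign key to the parent id

Corrected query:
SELECT c.id, p.name, c.sales FROM authors p JOIN novels c ON c.author_id = p.id

Result:
id | name    | sales
---+---------+------
1  | Austen  | 12859
2  | Tolkien | 10613
3  | Austen  | 20258
4  | Austen  | 14631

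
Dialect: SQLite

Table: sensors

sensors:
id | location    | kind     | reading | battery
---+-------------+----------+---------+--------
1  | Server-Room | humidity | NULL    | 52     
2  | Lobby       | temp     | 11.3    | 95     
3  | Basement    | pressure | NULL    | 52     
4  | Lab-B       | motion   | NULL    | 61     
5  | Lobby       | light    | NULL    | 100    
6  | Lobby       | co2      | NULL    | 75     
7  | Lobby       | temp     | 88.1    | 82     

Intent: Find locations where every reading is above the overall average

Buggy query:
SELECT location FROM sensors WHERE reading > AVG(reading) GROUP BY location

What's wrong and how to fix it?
Bug: WHERE evaluates per row before aggregation, so AVG() is unavailable

Fix: Use a subquery for AVG and a HAVING MIN(...) filter so the condition holds for every row in the group

Corrected query:
SELECT location FROM sensors GROUP BY location HAVING MIN(reading) > (SELECT AVG(reading) FROM sensors)

Result:
(no rows)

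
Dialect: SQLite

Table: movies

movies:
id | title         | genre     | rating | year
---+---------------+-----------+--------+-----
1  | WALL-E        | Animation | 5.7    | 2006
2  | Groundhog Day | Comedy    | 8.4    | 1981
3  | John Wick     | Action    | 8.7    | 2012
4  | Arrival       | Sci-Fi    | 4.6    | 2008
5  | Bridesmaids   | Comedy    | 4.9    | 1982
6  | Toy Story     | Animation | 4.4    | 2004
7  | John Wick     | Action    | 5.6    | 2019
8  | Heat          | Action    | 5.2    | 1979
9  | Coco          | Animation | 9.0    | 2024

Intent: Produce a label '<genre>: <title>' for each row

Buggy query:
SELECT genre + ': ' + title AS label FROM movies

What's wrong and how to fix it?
Bug: SQLite uses || for string concatenation; + coerces text to numbers (yielding 0)

Fix: Replace + with || to concatenate text

Corrected query:
SELECT genre || ': ' || title AS label FROM movies

Result:
label                
---------------------
Animation: WALL-E    
Comedy: Groundhog Day
Action: John Wick    
Sci-Fi: Arrival      
Comedy: Bridesmaids  
Animation: Toy Story 
Action: John Wick    
Action: Heat         
Animation: Coco      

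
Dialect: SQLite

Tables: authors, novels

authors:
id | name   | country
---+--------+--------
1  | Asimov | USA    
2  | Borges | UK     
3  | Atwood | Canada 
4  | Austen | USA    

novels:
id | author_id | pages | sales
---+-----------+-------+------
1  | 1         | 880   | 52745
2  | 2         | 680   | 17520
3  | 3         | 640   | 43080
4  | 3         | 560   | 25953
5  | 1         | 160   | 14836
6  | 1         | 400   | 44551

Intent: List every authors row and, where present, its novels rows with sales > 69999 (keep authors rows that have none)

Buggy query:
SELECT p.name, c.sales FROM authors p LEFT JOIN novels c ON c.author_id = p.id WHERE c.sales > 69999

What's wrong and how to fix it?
Bug: Filtering c.sales in WHERE discards the NULL rows produced by LEFT JOIN, turning it into an inner join

Fix: Put 'c.sales > 69999' in the JOIN's ON clause instead of WHERE

Corrected query:
SELECT p.name, c.sales FROM authors p LEFT JOIN novels c ON c.author_id = p.id AND c.sales > 69999

Result:
name   | sales
-------+------
Asimov | NULL 
Borges | NULL 
Atwood | NULL 
Austen | NULL 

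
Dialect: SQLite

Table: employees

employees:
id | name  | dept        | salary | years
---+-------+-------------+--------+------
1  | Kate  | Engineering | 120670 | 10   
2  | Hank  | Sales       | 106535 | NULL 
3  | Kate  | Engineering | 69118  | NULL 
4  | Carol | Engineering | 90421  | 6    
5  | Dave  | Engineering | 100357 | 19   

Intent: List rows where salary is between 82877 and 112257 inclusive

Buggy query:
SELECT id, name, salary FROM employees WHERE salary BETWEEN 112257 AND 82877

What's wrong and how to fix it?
Bug: BETWEEN expects the lower bound first; with 112257 AND 82877 the range is empty

Fix: Swap the bounds so the smaller value comes first

Corrected query:
SELECT id, name, salary FROM employees WHERE salary BETWEEN 82877 AND 112257

Result:
id | name  | salary
---+-------+-------
2  | Hank  | 106535
4  | Carol | 90421 
5  | Dave  | 100357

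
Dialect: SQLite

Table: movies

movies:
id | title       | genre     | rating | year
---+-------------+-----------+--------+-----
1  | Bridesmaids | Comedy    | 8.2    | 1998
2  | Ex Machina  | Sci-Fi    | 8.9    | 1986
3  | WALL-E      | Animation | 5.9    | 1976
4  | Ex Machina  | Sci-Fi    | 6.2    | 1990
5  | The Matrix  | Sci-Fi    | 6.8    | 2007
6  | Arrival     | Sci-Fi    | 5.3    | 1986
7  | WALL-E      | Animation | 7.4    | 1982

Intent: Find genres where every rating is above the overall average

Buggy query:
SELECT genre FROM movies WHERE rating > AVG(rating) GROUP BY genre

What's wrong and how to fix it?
Bug: AVG() is an aggregate; it can't sit directly in WHERE

Fix: Compute the overall average in a scalar subquery and compare each group's MIN against it in HAVING

Corrected query:
SELECT genre FROM movies GROUP BY genre HAVING MIN(rating) > (SELECT AVG(rating) FROM movies)

Result:
genre 
------
Comedy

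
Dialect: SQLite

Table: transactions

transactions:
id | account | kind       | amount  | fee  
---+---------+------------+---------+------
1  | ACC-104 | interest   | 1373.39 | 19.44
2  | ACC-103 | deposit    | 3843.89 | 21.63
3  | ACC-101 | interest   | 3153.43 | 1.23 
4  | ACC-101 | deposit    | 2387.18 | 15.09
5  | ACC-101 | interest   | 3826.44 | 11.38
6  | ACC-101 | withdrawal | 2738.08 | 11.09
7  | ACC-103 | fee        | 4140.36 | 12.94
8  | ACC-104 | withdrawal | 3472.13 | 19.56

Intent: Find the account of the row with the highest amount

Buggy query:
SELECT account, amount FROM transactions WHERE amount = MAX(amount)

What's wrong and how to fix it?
Bug: WHERE is evaluated per row; an aggregate over the whole table isn't defined there

Fix: Wrap MAX in a scalar subquery so WHERE compares against a single value

Corrected query:
SELECT account, amount FROM transactions WHERE amount = (SELECT MAX(amount) FROM transactions)

Result:
account | amount 
--------+--------
ACC-103 | 4140.36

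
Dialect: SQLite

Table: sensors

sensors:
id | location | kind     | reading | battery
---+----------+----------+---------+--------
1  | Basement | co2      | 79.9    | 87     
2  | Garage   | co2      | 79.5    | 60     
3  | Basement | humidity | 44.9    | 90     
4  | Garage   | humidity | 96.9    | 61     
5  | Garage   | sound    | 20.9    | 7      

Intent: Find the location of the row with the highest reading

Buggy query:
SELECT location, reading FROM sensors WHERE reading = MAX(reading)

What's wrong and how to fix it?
Bug: WHERE is evaluated per row; an aggregate over the whole table isn't defined there

Fix: Wrap MAX in a scalar subquery so WHERE compares against a single value

Corrected query:
SELECT location, reading FROM sensors WHERE reading = (SELECT MAX(reading) FROM sensors)

Result:
location | reading
---------+--------
Garage   | 96.9   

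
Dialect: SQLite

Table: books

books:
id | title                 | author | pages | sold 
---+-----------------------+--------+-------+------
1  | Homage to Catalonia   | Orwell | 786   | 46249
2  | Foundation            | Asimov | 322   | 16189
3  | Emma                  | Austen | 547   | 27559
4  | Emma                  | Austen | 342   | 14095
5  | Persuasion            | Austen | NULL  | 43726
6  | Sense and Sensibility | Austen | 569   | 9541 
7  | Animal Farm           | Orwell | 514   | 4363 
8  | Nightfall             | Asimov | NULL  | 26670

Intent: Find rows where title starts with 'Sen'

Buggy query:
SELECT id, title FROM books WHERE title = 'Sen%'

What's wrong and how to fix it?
Bug: Wildcards only work with LIKE; '=' treats '%' as a literal character

Fix: Use LIKE for wildcard pattern matching

Corrected query:
SELECT id, title FROM books WHERE title LIKE 'Sen%'

Result:
id | title                
---+----------------------
6  | Sense and Sensibility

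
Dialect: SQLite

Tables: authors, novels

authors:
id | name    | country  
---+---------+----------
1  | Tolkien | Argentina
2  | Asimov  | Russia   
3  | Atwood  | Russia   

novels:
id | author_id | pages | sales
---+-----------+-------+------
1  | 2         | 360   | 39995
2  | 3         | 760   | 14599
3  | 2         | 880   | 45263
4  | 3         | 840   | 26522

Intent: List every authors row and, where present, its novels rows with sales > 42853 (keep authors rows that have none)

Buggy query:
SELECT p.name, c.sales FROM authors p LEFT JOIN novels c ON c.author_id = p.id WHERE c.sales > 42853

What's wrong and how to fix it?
Bug: Filtering c.sales in WHERE discards the NULL rows produced by LEFT JOIN, turning it into an inner join

Fix: Move the right-table condition into the ON clause so unmatched parents are kept

Corrected query:
SELECT p.name, c.sales FROM authors p LEFT JOIN novels c ON c.author_id = p.id AND c.sales > 42853

Result:
name    | sales
--------+------
Tolkien | NULL 
Asimov  | 45263
Atwood  | NULL 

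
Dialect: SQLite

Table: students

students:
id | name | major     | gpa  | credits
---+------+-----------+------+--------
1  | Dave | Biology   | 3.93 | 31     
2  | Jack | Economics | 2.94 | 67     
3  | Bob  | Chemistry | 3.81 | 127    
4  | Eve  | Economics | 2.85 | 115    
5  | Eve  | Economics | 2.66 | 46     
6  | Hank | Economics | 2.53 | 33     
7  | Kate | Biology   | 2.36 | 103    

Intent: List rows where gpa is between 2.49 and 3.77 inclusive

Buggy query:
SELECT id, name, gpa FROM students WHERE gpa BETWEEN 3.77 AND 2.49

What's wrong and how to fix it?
Bug: The bounds are reversed; BETWEEN a AND b requires a <= b to match anything

Fix: Write BETWEEN 2.49 AND 3.77

Corrected query:
SELECT id, name, gpa FROM students WHERE gpa BETWEEN 2.49 AND 3.77

Result:
id | name | gpa 
---+------+-----
2  | Jack | 2.94
4  | Eve  | 2.85
5  | Eve  | 2.66
6  | Hank | 2.53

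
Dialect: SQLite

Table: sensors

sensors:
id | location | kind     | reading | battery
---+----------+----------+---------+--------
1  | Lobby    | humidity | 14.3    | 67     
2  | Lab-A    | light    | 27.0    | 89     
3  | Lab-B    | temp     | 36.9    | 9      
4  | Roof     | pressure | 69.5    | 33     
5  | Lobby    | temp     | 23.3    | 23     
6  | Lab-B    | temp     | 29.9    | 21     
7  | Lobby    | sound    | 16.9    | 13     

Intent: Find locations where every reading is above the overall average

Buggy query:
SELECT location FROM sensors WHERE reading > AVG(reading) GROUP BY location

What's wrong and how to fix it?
Bug: WHERE evaluates per row before aggregation, so AVG() is unavailable

Fix: Compute the overall average in a scalar subquery and compare each group's MIN against it in HAVING

Corrected query:
SELECT location FROM sensors GROUP BY location HAVING MIN(reading) > (SELECT AVG(reading) FROM sensors)

Result:
location
--------
Roof    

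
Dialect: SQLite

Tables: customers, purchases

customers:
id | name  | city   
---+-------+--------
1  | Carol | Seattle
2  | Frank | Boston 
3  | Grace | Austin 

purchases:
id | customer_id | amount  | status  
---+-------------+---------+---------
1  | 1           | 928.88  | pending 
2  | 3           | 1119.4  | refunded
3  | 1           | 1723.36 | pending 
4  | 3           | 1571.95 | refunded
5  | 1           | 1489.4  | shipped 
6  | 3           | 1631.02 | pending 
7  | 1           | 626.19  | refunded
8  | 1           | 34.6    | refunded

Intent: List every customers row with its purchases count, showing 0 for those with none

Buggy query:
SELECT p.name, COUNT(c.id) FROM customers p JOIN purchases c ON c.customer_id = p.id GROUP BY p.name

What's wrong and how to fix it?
Bug: An inner join excludes parents with zero children

Fix: Switch to LEFT JOIN to retain unmatched parent rows

Corrected query:
SELECT p.name, COUNT(c.id) FROM customers p LEFT JOIN purchases c ON c.customer_id = p.id GROUP BY p.name

Result:
name  | COUNT(c.id)
------+------------
Carol | 5          
Frank | 0          
Grace | 3          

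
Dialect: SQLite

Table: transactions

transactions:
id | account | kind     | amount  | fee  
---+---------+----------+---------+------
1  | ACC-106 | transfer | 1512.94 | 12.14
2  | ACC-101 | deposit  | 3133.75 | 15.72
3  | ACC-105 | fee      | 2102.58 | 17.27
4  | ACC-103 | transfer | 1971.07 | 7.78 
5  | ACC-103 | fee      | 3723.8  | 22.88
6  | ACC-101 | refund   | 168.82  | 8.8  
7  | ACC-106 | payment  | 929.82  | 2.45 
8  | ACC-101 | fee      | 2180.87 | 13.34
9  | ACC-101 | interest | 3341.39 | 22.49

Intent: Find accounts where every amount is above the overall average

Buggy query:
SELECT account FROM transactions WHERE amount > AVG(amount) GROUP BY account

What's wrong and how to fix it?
Bug: AVG() is an aggregate; it can't sit directly in WHERE

Fix: Compute the overall average in a scalar subquery and compare each group's MIN against it in HAVING

Corrected query:
SELECT account FROM transactions GROUP BY account HAVING MIN(amount) > (SELECT AVG(amount) FROM transactions)

Result:
(no rows)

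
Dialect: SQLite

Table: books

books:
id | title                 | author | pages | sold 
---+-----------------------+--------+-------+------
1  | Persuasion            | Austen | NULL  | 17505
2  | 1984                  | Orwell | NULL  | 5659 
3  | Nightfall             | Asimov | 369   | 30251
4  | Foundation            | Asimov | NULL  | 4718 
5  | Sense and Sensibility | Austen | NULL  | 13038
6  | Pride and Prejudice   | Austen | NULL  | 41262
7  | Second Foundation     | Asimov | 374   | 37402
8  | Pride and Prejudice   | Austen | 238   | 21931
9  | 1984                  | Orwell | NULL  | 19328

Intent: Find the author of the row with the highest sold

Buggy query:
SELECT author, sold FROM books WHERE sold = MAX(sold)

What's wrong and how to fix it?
Bug: WHERE is evaluated per row; an aggregate over the whole table isn't defined there

Fix: Use a subquery: WHERE sold = (SELECT MAX(sold) FROM books)

Corrected query:
SELECT author, sold FROM books WHERE sold = (SELECT MAX(sold) FROM books)

Result:
author | sold 
-------+------
Austen | 41262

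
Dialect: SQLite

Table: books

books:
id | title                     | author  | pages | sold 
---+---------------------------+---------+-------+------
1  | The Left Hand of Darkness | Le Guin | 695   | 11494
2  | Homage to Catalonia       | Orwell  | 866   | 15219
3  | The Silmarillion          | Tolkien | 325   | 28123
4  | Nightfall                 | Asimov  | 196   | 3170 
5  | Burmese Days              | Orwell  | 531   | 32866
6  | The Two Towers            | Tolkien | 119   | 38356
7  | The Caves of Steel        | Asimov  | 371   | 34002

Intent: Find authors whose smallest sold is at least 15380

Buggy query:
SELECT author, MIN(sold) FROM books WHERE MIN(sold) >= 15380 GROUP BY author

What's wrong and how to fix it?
Bug: Aggregates like MIN are computed per group after WHERE runs

Fix: Use HAVING for the per-group MIN condition

Corrected query:
SELECT author, MIN(sold) FROM books GROUP BY author HAVING MIN(sold) >= 15380

Result:
author  | MIN(sold)
--------+----------
Tolkien | 28123    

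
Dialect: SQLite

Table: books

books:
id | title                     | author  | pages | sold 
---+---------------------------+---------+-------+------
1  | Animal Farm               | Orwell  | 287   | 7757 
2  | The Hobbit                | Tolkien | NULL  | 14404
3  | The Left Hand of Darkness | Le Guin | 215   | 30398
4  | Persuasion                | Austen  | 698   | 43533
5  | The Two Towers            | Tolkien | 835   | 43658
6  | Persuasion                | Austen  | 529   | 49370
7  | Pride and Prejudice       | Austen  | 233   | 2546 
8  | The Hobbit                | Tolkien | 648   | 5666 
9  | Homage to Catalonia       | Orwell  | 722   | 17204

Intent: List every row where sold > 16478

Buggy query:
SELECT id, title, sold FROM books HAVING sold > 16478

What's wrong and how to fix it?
Bug: This is a non-aggregate query (no GROUP BY, no aggregates), so in SQLite the HAVING clause is invalid here; a row-level condition belongs in WHERE

Fix: Use WHERE for row-level filtering

Corrected query:
SELECT id, title, sold FROM books WHERE sold > 16478

Result:
id | title                     | sold 
---+---------------------------+------
3  | The Left Hand of Darkness | 30398
4  | Persuasion                | 43533
5  | The Two Towers            | 43658
6  | Persuasion                | 49370
9  | Homage to Catalonia       | 17204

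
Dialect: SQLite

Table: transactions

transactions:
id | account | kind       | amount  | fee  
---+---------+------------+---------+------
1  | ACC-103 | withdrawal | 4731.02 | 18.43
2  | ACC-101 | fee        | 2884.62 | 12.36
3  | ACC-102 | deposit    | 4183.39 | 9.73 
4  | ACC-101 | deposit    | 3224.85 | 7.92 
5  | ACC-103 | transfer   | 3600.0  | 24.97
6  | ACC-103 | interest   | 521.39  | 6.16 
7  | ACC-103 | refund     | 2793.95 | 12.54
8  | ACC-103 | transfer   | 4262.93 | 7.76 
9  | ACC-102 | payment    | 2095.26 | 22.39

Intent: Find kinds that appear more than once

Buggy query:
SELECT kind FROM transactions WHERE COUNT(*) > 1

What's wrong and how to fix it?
Bug: COUNT(*) is an aggregate and cannot be used in WHERE

Fix: Group first, then use HAVING for the count condition

Corrected query:
SELECT kind FROM transactions GROUP BY kind HAVING COUNT(*) > 1

Result:
kind    
--------
deposit 
transfer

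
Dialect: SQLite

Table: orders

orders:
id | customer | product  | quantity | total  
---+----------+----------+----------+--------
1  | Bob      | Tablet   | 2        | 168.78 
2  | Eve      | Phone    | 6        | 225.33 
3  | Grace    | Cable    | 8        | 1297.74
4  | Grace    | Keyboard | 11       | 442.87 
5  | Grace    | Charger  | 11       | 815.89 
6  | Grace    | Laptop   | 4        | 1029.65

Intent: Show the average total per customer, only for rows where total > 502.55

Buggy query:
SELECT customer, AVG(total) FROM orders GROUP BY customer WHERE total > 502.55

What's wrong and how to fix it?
Bug: Row-level WHERE must come before GROUP BY in the clause order

Fix: Place WHERE between FROM and GROUP BY

Corrected query:
SELECT customer, AVG(total) FROM orders WHERE total > 502.55 GROUP BY customer

Result:
customer | AVG(total)
---------+-----------
Grace    | 1047.76   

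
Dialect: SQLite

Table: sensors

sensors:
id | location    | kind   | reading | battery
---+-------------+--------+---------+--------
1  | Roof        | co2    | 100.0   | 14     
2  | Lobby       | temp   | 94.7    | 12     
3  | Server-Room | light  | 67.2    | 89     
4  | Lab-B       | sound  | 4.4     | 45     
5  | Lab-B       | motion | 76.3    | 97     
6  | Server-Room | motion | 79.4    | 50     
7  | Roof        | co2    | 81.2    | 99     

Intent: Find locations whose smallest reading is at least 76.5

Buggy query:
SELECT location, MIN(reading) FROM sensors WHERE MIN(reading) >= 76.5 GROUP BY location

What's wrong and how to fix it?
Bug: MIN() in WHERE is a misuse of aggregate

Fix: Replace WHERE with HAVING after the GROUP BY

Corrected query:
SELECT location, MIN(reading) FROM sensors GROUP BY location HAVING MIN(reading) >= 76.5

Result:
location | MIN(reading)
---------+-------------
Lobby    | 94.7        
Roof     | 81.2        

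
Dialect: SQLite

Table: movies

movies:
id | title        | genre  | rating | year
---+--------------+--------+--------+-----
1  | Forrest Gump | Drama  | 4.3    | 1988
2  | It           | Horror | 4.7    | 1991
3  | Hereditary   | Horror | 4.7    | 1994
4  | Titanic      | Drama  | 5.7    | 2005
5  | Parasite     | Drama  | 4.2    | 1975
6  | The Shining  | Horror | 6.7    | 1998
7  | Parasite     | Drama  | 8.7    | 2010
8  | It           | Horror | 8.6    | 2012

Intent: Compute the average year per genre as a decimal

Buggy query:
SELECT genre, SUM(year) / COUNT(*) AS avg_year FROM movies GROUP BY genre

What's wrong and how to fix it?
Bug: SUM(year) and COUNT(*) are both integers; the division truncates the fractional part

Fix: Cast one side to REAL so the division keeps the fractional part

Corrected query:
SELECT genre, SUM(year) * 1.0 / COUNT(*) AS avg_year FROM movies GROUP BY genre

Result:
genre  | avg_year
-------+---------
Drama  | 1994.5  
Horror | 1998.75 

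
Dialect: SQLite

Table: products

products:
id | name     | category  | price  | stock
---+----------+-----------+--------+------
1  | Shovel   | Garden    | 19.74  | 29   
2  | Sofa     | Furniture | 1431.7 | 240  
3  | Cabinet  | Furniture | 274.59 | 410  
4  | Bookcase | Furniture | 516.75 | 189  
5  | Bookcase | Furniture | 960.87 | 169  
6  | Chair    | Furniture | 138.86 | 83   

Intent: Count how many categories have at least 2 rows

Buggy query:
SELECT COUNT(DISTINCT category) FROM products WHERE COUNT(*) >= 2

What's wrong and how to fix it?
Bug: COUNT(*) cannot appear in WHERE; the per-group count doesn't exist yet

Fix: Use a subquery that GROUPs and filters with HAVING, then count its rows

Corrected query:
SELECT COUNT(*) FROM (SELECT category FROM products GROUP BY category HAVING COUNT(*) >= 2)

Result:
COUNT(*)
--------
1       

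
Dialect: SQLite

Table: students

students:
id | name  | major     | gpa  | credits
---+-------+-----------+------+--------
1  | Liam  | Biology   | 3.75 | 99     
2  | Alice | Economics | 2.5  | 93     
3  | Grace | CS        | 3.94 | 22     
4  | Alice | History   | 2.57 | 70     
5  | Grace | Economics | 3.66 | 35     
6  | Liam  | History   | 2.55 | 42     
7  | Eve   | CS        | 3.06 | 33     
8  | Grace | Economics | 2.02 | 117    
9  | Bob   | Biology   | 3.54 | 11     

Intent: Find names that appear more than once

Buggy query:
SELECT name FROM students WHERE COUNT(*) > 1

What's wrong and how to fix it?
Bug: WHERE can't reference COUNT(*); aggregates are computed after WHERE

Fix: GROUP BY name, then filter groups with HAVING COUNT(*) > 1

Corrected query:
SELECT name FROM students GROUP BY name HAVING COUNT(*) > 1

Result:
name 
-----
Alice
Grace
Liam 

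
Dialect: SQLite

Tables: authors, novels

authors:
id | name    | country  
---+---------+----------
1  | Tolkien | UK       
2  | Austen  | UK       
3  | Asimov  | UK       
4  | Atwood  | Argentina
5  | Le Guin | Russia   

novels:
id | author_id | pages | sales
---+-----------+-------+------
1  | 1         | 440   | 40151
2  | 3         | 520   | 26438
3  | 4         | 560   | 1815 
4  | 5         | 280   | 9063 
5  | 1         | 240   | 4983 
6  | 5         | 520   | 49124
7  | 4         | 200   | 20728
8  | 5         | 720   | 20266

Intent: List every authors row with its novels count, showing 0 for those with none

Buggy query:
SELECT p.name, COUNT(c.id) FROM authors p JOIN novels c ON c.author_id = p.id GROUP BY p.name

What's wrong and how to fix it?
Bug: An inner join excludes parents with zero children

Fix: Switch to LEFT JOIN to retain unmatched parent rows

Corrected query:
SELECT p.name, COUNT(c.id) FROM authors p LEFT JOIN novels c ON c.author_id = p.id GROUP BY p.name

Result:
name    | COUNT(c.id)
--------+------------
Asimov  | 1          
Atwood  | 2          
Austen  | 0          
Le Guin | 3          
Tolkien | 2          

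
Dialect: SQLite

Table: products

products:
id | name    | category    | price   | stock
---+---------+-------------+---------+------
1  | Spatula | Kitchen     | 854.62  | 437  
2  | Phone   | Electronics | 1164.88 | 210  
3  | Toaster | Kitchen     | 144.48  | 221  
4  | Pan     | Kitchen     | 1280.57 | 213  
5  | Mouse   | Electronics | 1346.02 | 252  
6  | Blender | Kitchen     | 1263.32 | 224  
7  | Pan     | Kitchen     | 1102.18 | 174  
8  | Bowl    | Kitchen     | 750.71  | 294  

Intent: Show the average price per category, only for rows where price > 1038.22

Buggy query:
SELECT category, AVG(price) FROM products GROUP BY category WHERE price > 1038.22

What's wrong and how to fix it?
Bug: Row-level WHERE must come before GROUP BY in the clause order

Fix: Place WHERE between FROM and GROUP BY

Corrected query:
SELECT category, AVG(price) FROM products WHERE price > 1038.22 GROUP BY category

Result:
category    | AVG(price) 
------------+------------
Electronics | 1255.45    
Kitchen     | 1215.356667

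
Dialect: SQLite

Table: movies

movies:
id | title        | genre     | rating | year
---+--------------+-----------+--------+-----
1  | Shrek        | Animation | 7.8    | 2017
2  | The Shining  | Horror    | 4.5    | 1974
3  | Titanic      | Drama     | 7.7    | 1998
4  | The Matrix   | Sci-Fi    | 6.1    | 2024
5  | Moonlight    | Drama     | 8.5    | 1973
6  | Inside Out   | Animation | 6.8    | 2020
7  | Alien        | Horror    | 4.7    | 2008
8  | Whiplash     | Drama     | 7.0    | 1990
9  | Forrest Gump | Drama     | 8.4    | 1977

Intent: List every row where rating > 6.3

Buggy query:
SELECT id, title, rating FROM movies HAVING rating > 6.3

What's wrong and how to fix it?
Bug: This is a non-aggregate query (no GROUP BY, no aggregates), so in SQLite the HAVING clause is invalid here; a row-level condition belongs in WHERE

Fix: Replace HAVING with WHERE since the condition applies to individual rows

Corrected query:
SELECT id, title, rating FROM movies WHERE rating > 6.3

Result:
id | title        | rating
---+--------------+-------
1  | Shrek        | 7.8   
3  | Titanic      | 7.7   
5  | Moonlight    | 8.5   
6  | Inside Out   | 6.8   
8  | Whiplash     | 7     
9  | Forrest Gump | 8.4   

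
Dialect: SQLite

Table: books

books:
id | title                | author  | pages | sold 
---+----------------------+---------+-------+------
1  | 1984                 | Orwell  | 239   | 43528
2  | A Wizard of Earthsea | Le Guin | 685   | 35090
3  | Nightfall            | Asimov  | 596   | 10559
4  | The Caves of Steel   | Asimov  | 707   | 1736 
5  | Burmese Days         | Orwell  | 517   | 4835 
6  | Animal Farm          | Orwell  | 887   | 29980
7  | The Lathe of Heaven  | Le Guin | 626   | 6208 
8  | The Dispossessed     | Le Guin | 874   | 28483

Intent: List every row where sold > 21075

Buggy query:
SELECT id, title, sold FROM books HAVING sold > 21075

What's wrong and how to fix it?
Bug: This is a non-aggregate query (no GROUP BY, no aggregates), so in SQLite the HAVING clause is invalid here; a row-level condition belongs in WHERE

Fix: Use WHERE for row-level filtering

Corrected query:
SELECT id, title, sold FROM books WHERE sold > 21075

Result:
id | title                | sold 
---+----------------------+------
1  | 1984                 | 43528
2  | A Wizard of Earthsea | 35090
6  | Animal Farm          | 29980
8  | The Dispossessed     | 28483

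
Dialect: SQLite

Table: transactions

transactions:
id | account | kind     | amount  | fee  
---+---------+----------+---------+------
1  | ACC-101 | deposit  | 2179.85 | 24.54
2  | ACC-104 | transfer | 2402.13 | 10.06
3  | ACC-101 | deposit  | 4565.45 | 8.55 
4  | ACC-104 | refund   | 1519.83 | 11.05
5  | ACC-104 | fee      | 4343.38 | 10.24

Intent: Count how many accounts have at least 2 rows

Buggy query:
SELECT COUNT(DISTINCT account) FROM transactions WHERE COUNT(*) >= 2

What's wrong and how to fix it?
Bug: WHERE filters individual rows, not groups, so a group-level COUNT is invalid there

Fix: Use a subquery that GROUPs and filters with HAVING, then count its rows

Corrected query:
SELECT COUNT(*) FROM (SELECT account FROM transactions GROUP BY account HAVING COUNT(*) >= 2)

Result:
COUNT(*)
--------
2       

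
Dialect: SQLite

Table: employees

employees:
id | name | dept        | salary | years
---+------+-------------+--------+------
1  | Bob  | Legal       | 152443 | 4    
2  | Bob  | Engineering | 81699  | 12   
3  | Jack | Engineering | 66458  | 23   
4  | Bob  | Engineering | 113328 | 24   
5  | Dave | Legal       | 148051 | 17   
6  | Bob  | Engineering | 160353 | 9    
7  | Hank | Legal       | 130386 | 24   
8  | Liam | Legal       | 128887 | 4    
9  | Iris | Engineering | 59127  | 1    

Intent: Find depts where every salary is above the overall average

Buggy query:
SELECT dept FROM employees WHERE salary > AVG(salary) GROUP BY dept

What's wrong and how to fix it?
Bug: AVG() is an aggregate; it can't sit directly in WHERE

Fix: Use a subquery for AVG and a HAVING MIN(...) filter so the condition holds for every row in the group

Corrected query:
SELECT dept FROM employees GROUP BY dept HAVING MIN(salary) > (SELECT AVG(salary) FROM employees)

Result:
dept 
-----
Legal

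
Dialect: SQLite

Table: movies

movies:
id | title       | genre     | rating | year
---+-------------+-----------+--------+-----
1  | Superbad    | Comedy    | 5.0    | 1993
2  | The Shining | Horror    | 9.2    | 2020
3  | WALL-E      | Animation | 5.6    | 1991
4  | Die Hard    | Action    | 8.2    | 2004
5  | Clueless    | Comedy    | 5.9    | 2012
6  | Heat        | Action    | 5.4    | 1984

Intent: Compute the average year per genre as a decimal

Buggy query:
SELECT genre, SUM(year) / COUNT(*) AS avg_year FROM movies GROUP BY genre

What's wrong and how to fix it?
Bug: Both operands are integers, so '/' performs integer division and truncates

Fix: Cast one side to REAL so the division keeps the fractional part

Corrected query:
SELECT genre, SUM(year) * 1.0 / COUNT(*) AS avg_year FROM movies GROUP BY genre

Result:
genre     | avg_year
----------+---------
Action    | 1994    
Animation | 1991    
Comedy    | 2002.5  
Horror    | 2020    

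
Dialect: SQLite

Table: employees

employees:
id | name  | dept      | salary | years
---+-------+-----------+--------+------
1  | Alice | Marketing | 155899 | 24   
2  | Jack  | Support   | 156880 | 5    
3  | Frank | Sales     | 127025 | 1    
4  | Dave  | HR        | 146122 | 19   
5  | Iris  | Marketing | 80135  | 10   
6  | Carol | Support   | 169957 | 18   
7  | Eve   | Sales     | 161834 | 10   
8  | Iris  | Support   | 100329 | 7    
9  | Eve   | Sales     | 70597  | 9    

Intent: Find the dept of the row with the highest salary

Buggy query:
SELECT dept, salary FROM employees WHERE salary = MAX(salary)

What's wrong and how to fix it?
Bug: WHERE is evaluated per row; an aggregate over the whole table isn't defined there

Fix: Use a subquery: WHERE salary = (SELECT MAX(salary) FROM employees)

Corrected query:
SELECT dept, salary FROM employees WHERE salary = (SELECT MAX(salary) FROM employees)

Result:
dept    | salary
--------+-------
Support | 169957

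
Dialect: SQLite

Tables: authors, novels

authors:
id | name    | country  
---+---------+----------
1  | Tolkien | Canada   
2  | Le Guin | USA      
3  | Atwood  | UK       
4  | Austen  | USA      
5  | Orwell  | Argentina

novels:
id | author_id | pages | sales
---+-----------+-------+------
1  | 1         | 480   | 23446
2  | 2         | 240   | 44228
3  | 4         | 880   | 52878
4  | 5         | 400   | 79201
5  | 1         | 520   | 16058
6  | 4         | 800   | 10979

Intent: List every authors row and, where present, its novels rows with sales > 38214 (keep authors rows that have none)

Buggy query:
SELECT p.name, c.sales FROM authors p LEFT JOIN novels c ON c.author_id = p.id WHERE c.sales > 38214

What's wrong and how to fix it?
Bug: Filtering c.sales in WHERE discards the NULL rows produced by LEFT JOIN, turning it into an inner join

Fix: Move the right-table condition into the ON clause so unmatched parents are kept

Corrected query:
SELECT p.name, c.sales FROM authors p LEFT JOIN novels c ON c.author_id = p.id AND c.sales > 38214

Result:
name    | sales
--------+------
Tolkien | NULL 
Le Guin | 44228
Atwood  | NULL 
Austen  | 52878
Orwell  | 79201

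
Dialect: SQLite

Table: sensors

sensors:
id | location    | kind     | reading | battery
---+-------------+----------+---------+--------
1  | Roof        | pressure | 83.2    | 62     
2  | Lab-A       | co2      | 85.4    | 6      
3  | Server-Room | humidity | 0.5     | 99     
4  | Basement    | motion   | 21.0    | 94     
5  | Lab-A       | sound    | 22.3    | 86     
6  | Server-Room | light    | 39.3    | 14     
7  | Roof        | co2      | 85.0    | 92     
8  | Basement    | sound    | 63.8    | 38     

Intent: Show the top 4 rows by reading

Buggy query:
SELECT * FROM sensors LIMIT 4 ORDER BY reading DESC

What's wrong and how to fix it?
Bug: ORDER BY cannot follow LIMIT; LIMIT is the final clause

Fix: Sort with ORDER BY, then apply LIMIT

Corrected query:
SELECT * FROM sensors ORDER BY reading DESC LIMIT 4

Result:
id | location | kind     | reading | battery
---+----------+----------+---------+--------
2  | Lab-A    | co2      | 85.4    | 6      
7  | Roof     | co2      | 85      | 92     
1  | Roof     | pressure | 83.2    | 62     
8  | Basement | sound    | 63.8    | 38     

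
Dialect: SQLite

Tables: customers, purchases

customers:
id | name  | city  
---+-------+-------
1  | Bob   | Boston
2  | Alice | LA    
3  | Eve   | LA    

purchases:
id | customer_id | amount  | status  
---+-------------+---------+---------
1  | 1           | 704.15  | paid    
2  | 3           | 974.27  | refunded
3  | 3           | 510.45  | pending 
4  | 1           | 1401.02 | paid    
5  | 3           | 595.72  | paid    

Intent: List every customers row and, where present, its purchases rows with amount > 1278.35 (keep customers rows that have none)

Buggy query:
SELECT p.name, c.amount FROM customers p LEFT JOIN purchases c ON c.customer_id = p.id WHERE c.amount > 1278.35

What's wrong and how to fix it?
Bug: A WHERE condition on the right-hand table after LEFT JOIN drops unmatched parents

Fix: Put 'c.amount > 1278.35' in the JOIN's ON clause instead of WHERE

Corrected query:
SELECT p.name, c.amount FROM customers p LEFT JOIN purchases c ON c.customer_id = p.id AND c.amount > 1278.35

Result:
name  | amount 
------+--------
Bob   | 1401.02
Alice | NULL   
Eve   | NULL   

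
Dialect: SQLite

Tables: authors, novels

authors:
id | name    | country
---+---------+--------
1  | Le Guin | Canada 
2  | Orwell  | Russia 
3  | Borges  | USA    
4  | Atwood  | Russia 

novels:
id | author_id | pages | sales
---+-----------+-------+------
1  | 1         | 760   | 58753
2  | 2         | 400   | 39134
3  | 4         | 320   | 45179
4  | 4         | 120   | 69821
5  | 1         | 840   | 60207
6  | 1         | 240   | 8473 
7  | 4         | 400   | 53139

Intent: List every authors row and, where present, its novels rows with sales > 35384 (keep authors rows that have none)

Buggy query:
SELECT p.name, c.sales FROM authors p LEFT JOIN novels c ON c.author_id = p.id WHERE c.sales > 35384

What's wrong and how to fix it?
Bug: A WHERE condition on the right-hand table after LEFT JOIN drops unmatched parents

Fix: Move the right-table condition into the ON clause so unmatched parents are kept

Corrected query:
SELECT p.name, c.sales FROM authors p LEFT JOIN novels c ON c.author_id = p.id AND c.sales > 35384

Result:
name    | sales
--------+------
Le Guin | 58753
Le Guin | 60207
Orwell  | 39134
Borges  | NULL 
Atwood  | 45179
Atwood  | 53139
Atwood  | 69821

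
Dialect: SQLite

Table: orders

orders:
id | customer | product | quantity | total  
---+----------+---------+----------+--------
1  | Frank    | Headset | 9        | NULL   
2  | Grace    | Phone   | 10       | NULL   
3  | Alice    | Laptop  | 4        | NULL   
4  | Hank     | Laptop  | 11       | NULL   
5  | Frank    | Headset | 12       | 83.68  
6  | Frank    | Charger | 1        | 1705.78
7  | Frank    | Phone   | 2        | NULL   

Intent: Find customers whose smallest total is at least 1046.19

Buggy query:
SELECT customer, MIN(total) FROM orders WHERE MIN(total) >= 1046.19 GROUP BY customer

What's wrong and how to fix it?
Bug: MIN() in WHERE is a misuse of aggregate

Fix: Use HAVING for the per-group MIN condition

Corrected query:
SELECT customer, MIN(total) FROM orders GROUP BY customer HAVING MIN(total) >= 1046.19

Result:
(no rows)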